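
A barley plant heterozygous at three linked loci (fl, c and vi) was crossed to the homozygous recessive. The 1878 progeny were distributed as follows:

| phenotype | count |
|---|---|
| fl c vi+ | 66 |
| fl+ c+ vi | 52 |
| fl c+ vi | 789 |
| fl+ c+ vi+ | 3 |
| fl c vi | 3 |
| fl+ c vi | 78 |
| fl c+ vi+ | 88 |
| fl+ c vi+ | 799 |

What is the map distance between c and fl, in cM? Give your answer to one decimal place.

6.6 cM

The two most frequent reciprocal classes, fl c+ vi and fl+ c vi+, are the parental types, so the F1 was fl c+ vi / fl+ c vi+.
The two rarest classes, fl c vi and fl+ c+ vi+, are the double crossovers. Comparing them with the parentals, only the c allele has switched, so c is the middle locus and the order is vi – c – fl.
Crossovers in the c–fl interval produce the single-crossover classes fl+ c+ vi and fl c vi+ (52 + 66 = 118) plus the double crossovers (6).
RF(c–fl) = (118 + 6) / 1878 = 124/1878 = 0.0660 → 6.6 cM.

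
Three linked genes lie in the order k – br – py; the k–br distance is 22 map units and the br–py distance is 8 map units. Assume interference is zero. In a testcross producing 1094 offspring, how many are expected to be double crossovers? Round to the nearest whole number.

Map distances give recombination frequencies of 0.220 and 0.080 for the two intervals.
With no interference, expected double-crossover frequency = 0.220 × 0.080 = 0.01760.
Expected number = 0.01760 × 1094 = 19.25 ≈ 19.

19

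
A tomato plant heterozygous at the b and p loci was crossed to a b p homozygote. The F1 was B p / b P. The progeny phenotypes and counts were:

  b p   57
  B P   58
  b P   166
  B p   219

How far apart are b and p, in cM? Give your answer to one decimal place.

The recombinant classes are B P and b p: 58 + 57 = 115.
Recombination frequency = 115/500 = 0.2300 ≈ 23.0%, i.e. 23.0 cM.

23.0 cM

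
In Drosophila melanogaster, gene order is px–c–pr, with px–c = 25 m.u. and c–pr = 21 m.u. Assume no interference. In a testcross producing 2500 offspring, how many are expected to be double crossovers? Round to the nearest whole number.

131

Map distances give recombination frequencies of 0.250 and 0.210 for the two intervals.
With no interference, expected double-crossover frequency = 0.250 × 0.210 = 0.05250.
Expected number = 0.05250 × 2500 = 131.25 ≈ 131.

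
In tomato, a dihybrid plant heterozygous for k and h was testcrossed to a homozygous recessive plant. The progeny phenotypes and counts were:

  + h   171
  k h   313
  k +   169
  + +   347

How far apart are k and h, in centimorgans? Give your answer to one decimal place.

The two most frequent classes, + + (347) and k h (313), are the parental types, so the F1 was + + / k h.
The recombinant classes are + h and k +: 171 + 169 = 340.
Recombination frequency = 340/1000 = 0.3400 ≈ 34.0%, i.e. 34.0 centimorgans.

34.0 centimorgans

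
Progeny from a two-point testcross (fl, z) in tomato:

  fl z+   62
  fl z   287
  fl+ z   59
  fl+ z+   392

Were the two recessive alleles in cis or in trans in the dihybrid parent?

The two most frequent classes are fl+ z+ (392) and fl z (287); these are the parental (non-recombinant) types.
So the F1 carried fl+ z+ on one chromosome and fl z on the other — the recessive alleles are on the same chromosome (cis / coupling).

cis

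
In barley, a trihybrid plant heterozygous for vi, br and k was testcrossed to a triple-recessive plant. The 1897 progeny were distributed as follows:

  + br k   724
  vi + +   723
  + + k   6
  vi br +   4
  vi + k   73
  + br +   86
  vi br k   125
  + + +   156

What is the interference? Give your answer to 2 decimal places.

0.61

The two most frequent reciprocal classes, + br k and vi + +, are the parental types, so the F1 was + br k / vi + +.
The two rarest classes, + + k and vi br +, are the double crossovers. Comparing them with the parentals, only the br allele has switched, so br is the middle locus and the order is k – br – vi.
k–br: (159 + 10)/1897 = 0.0891; br–vi: (281 + 10)/1897 = 0.1534.
Expected DCO frequency = 0.0891 × 0.1534 ≈ 0.01367; observed = 10/1897 ≈ 0.00527.
Coefficient of coincidence = 0.00527/0.01367 ≈ 0.39; interference = 1 − 0.39 = 0.61.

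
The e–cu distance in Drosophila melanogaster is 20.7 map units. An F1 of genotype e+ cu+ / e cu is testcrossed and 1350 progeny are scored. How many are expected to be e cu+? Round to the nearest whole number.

140

A map distance of 20.7 map units corresponds to a recombination frequency of 0.207.
The F1 is e+ cu+ / e cu, so e cu+ is a recombinant gamete class with expected frequency r/2 = 0.207/2 = 0.1035.
Expected number = 0.1035 × 1350 = 139.72 ≈ 140.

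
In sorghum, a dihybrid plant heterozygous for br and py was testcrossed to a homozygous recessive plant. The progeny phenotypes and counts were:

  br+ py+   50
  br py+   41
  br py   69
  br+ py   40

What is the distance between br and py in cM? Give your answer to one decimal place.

The two most frequent classes, br+ py+ (50) and br py (69), are the parental types, so the F1 was br+ py+ / br py.
The recombinant classes are br+ py and br py+: 40 + 41 = 81.
Recombination frequency = 81/200 = 0.4050 ≈ 40.5%, i.e. 40.5 cM.

40.5 cM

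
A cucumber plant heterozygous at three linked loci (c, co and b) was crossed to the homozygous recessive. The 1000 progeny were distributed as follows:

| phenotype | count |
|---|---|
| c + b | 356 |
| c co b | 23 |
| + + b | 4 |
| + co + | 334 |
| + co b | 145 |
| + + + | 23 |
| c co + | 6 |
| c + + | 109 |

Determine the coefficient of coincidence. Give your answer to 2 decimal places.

The two most frequent reciprocal classes, + co + and c + b, are the parental types, so the F1 was + co + / c + b.
The two rarest classes, c co + and + + b, are the double crossovers. Comparing them with the parentals, only the c allele has switched, so c is the middle locus and the order is co – c – b.
co–c: (46 + 10)/1000 = 0.0560; c–b: (254 + 10)/1000 = 0.2640.
Expected DCO frequency = 0.0560 × 0.2640 ≈ 0.01478; observed = 10/1000 ≈ 0.01000.
Coefficient of coincidence = 0.01000/0.01478 ≈ 0.68.

0.68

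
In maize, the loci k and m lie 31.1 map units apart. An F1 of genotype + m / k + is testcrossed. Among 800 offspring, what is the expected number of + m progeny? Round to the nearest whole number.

276

A map distance of 31.1 map units corresponds to a recombination frequency of 0.311.
The F1 is + m / k +, so + m is a parental gamete class with expected frequency (1 − r)/2 = 0.689/2 = 0.3445.
Expected number = 0.3445 × 800 = 275.60 ≈ 276.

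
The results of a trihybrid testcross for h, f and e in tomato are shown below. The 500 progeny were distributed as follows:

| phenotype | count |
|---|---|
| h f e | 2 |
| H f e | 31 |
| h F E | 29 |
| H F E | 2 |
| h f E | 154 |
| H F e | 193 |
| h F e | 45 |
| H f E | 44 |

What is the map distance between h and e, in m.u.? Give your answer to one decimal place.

18.6 m.u.

The two most frequent reciprocal classes, h f E and H F e, are the parental types, so the F1 was h f E / H F e.
The two rarest classes, h f e and H F E, are the double crossovers. Comparing them with the parentals, only the e allele has switched, so e is the middle locus and the order is h – e – f.
Crossovers in the h–e interval produce the single-crossover classes H f E and h F e (44 + 45 = 89) plus the double crossovers (4).
RF(h–e) = (89 + 4) / 500 = 93/500 = 0.1860 → 18.6 m.u.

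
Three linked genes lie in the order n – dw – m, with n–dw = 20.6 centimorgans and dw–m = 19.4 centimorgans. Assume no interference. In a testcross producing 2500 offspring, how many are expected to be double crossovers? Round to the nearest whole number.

100

Map distances give recombination frequencies of 0.206 and 0.194 for the two intervals.
With no interference, expected double-crossover frequency = 0.206 × 0.194 = 0.03996.
Expected number = 0.03996 × 2500 = 99.91 ≈ 100.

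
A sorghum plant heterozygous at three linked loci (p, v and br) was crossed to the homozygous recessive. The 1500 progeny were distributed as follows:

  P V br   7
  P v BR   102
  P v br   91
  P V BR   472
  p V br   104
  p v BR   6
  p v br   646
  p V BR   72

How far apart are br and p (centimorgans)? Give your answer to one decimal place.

11.7 centimorgans

The two most frequent reciprocal classes, P V BR and p v br, are the parental types, so the F1 was P V BR / p v br.
The two rarest classes, P V br and p v BR, are the double crossovers. Comparing them with the parentals, only the br allele has switched, so br is the middle locus and the order is v – br – p.
Crossovers in the br–p interval produce the single-crossover classes p V BR and P v br (72 + 91 = 163) plus the double crossovers (13).
RF(br–p) = (163 + 13) / 1500 = 176/1500 = 0.1173 → 11.7 centimorgans.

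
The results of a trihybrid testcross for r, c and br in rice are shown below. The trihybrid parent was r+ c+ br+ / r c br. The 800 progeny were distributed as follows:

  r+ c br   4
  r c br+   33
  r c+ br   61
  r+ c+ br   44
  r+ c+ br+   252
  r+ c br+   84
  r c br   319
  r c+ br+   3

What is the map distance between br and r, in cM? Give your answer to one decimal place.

The two rarest classes, r c+ br+ and r+ c br, are the double crossovers. Comparing them with the parentals, only the r allele has switched, so r is the middle locus and the order is c – r – br.
Crossovers in the r–br interval produce the single-crossover classes r+ c+ br and r c br+ (44 + 33 = 77) plus the double crossovers (7).
RF(r–br) = (77 + 7) / 800 = 84/800 = 0.1050 → 10.5 cM.

10.5 cM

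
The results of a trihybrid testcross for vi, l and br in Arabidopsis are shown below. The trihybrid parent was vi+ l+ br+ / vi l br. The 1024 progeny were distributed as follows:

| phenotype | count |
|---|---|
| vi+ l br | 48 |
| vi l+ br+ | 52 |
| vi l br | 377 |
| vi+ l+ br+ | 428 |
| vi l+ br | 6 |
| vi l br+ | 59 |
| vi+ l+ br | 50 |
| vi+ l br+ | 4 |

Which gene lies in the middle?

l

The two rarest classes, vi+ l br+ and vi l+ br, are the double crossovers. Comparing them with the parentals, only the l allele has switched, so l is the middle locus and the order is vi – l – br.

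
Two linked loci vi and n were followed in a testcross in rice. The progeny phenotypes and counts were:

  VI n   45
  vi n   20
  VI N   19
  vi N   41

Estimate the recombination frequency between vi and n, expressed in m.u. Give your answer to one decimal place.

The two most frequent classes, VI n (45) and vi N (41), are the parental types, so the F1 was VI n / vi N.
The recombinant classes are VI N and vi n: 19 + 20 = 39.
Recombination frequency = 39/125 = 0.3120 ≈ 31.2%, i.e. 31.2 m.u.

31.2 m.u.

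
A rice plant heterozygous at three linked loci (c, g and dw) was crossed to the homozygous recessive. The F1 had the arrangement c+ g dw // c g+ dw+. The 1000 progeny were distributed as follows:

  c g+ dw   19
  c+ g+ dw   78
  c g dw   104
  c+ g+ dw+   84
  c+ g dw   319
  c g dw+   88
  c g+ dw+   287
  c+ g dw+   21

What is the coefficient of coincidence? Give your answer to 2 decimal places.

0.85

The two rarest classes, c+ g dw+ and c g+ dw, are the double crossovers. Comparing them with the parentals, only the dw allele has switched, so dw is the middle locus and the order is g – dw – c.
g–dw: (166 + 40)/1000 = 0.2060; dw–c: (188 + 40)/1000 = 0.2280.
Expected DCO frequency = 0.2060 × 0.2280 ≈ 0.04697; observed = 40/1000 ≈ 0.04000.
Coefficient of coincidence = 0.04000/0.04697 ≈ 0.85.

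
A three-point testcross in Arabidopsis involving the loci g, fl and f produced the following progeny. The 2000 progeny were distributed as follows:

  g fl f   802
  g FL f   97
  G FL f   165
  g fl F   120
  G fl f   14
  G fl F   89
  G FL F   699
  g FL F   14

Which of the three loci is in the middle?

The two most frequent reciprocal classes, g fl f and G FL F, are the parental types, so the F1 was g fl f / G FL F.
The two rarest classes, G fl f and g FL F, are the double crossovers. Comparing them with the parentals, only the g allele has switched, so g is the middle locus and the order is fl – g – f.

g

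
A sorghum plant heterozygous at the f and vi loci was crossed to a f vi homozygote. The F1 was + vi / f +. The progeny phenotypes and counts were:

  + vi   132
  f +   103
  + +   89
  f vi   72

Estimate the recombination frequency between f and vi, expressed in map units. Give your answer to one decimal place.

40.7 map units

The recombinant classes are + + and f vi: 89 + 72 = 161.
Recombination frequency = 161/396 = 0.4066 ≈ 40.7%, i.e. 40.7 map units.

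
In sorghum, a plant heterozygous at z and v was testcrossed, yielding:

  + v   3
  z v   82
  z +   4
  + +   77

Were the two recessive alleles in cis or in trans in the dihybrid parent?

cis

The two most frequent classes are + + (77) and z v (82); these are the parental (non-recombinant) types.
So the F1 carried + + on one chromosome and z v on the other — the recessive alleles are on the same chromosome (cis / coupling).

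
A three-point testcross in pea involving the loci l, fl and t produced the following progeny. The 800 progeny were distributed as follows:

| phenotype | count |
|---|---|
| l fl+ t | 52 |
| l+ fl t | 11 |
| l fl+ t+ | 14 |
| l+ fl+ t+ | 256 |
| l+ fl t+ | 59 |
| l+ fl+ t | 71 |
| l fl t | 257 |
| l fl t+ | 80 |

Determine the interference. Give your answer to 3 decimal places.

0.164

The two most frequent reciprocal classes, l+ fl+ t+ and l fl t, are the parental types, so the F1 was l+ fl+ t+ / l fl t.
The two rarest classes, l fl+ t+ and l+ fl t, are the double crossovers. Comparing them with the parentals, only the l allele has switched, so l is the middle locus and the order is t – l – fl.
t–l: (151 + 25)/800 = 0.2200; l–fl: (111 + 25)/800 = 0.1700.
Expected DCO frequency = 0.2200 × 0.1700 ≈ 0.03740; observed = 25/800 ≈ 0.03125.
Coefficient of coincidence = 0.03125/0.03740 ≈ 0.836; interference = 1 − 0.836 = 0.164.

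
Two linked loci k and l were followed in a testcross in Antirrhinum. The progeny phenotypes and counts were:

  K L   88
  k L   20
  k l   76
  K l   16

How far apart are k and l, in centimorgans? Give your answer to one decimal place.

The two most frequent classes, K L (88) and k l (76), are the parental types, so the F1 was K L / k l.
The recombinant classes are K l and k L: 16 + 20 = 36.
Recombination frequency = 36/200 = 0.1800 ≈ 18.0%, i.e. 18.0 centimorgans.

18.0 centimorgans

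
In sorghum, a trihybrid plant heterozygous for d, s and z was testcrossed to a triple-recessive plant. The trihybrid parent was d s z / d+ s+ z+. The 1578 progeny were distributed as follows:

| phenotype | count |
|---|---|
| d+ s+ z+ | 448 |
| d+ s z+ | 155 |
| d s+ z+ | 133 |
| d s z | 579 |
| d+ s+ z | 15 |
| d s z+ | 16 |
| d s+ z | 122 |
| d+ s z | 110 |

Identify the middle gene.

The two rarest classes, d s z+ and d+ s+ z, are the double crossovers. Comparing them with the parentals, only the z allele has switched, so z is the middle locus and the order is s – z – d.

z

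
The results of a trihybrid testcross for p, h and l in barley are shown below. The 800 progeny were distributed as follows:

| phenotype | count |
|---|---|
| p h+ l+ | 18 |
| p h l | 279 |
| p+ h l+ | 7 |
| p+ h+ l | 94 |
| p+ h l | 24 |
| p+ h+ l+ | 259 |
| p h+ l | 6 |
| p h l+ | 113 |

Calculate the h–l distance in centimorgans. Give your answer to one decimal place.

The two most frequent reciprocal classes, p h l and p+ h+ l+, are the parental types, so the F1 was p h l / p+ h+ l+.
The two rarest classes, p h+ l and p+ h l+, are the double crossovers. Comparing them with the parentals, only the h allele has switched, so h is the middle locus and the order is l – h – p.
Crossovers in the l–h interval produce the single-crossover classes p h l+ and p+ h+ l (113 + 94 = 207) plus the double crossovers (13).
RF(l–h) = (207 + 13) / 800 = 220/800 = 0.2750 → 27.5 centimorgans.

27.5 centimorgans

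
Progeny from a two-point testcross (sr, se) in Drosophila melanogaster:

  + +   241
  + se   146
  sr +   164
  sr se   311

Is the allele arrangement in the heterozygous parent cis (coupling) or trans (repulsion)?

The two most frequent classes are + + (241) and sr se (311); these are the parental (non-recombinant) types.
So the F1 carried + + on one chromosome and sr se on the other — the recessive alleles are on the same chromosome (cis / coupling).

cis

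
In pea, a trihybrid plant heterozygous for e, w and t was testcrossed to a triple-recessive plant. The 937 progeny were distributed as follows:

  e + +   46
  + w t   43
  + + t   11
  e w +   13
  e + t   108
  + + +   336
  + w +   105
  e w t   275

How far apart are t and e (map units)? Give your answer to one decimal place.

12.1 map units

The two most frequent reciprocal classes, e w t and + + +, are the parental types, so the F1 was e w t / + + +.
The two rarest classes, e w + and + + t, are the double crossovers. Comparing them with the parentals, only the t allele has switched, so t is the middle locus and the order is e – t – w.
Crossovers in the e–t interval produce the single-crossover classes + w t and e + + (43 + 46 = 89) plus the double crossovers (24).
RF(e–t) = (89 + 24) / 937 = 113/937 = 0.1206 → 12.1 map units.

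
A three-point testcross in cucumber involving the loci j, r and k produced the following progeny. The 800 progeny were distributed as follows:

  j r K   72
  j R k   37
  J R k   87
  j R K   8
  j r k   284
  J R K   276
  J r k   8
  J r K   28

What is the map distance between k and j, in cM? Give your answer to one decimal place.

The two most frequent reciprocal classes, j r k and J R K, are the parental types, so the F1 was j r k / J R K.
The two rarest classes, J r k and j R K, are the double crossovers. Comparing them with the parentals, only the j allele has switched, so j is the middle locus and the order is r – j – k.
Crossovers in the j–k interval produce the single-crossover classes j r K and J R k (72 + 87 = 159) plus the double crossovers (16).
RF(j–k) = (159 + 16) / 800 = 175/800 = 0.2188 → 21.9 cM.

21.9 cM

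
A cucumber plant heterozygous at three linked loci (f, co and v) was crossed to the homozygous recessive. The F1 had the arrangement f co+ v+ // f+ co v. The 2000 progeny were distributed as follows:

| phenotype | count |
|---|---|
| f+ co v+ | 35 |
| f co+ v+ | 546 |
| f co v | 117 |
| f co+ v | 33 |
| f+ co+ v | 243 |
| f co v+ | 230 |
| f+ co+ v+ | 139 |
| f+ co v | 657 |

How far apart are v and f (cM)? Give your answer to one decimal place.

The two rarest classes, f co+ v and f+ co v+, are the double crossovers. Comparing them with the parentals, only the v allele has switched, so v is the middle locus and the order is co – v – f.
Crossovers in the v–f interval produce the single-crossover classes f+ co+ v+ and f co v (139 + 117 = 256) plus the double crossovers (68).
RF(v–f) = (256 + 68) / 2000 = 324/2000 = 0.1620 → 16.2 cM.

16.2 cM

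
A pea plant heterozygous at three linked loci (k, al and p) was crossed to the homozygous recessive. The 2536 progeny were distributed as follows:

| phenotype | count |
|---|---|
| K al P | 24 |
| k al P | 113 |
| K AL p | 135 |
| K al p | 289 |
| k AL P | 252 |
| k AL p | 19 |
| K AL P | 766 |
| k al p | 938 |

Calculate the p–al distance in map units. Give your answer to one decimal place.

11.5 map units

The two most frequent reciprocal classes, k al p and K AL P, are the parental types, so the F1 was k al p / K AL P.
The two rarest classes, k AL p and K al P, are the double crossovers. Comparing them with the parentals, only the al allele has switched, so al is the middle locus and the order is k – al – p.
Crossovers in the al–p interval produce the single-crossover classes k al P and K AL p (113 + 135 = 248) plus the double crossovers (43).
RF(al–p) = (248 + 43) / 2536 = 291/2536 = 0.1147 → 11.5 map units.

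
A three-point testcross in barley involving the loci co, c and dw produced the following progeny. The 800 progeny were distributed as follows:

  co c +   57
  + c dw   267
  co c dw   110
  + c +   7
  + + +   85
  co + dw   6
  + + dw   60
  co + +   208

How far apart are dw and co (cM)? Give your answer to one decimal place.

26.0 cM

The two most frequent reciprocal classes, + c dw and co + +, are the parental types, so the F1 was + c dw / co + +.
The two rarest classes, + c + and co + dw, are the double crossovers. Comparing them with the parentals, only the dw allele has switched, so dw is the middle locus and the order is c – dw – co.
Crossovers in the dw–co interval produce the single-crossover classes co c dw and + + + (110 + 85 = 195) plus the double crossovers (13).
RF(dw–co) = (195 + 13) / 800 = 208/800 = 0.2600 → 26.0 cM.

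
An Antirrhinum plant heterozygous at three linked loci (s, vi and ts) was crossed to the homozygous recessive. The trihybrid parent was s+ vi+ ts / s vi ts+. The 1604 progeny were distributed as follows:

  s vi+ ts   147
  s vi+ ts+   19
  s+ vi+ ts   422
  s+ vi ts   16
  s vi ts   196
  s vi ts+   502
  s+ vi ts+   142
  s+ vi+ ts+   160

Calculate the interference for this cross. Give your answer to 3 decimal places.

0.557

The two rarest classes, s+ vi ts and s vi+ ts+, are the double crossovers. Comparing them with the parentals, only the vi allele has switched, so vi is the middle locus and the order is s – vi – ts.
s–vi: (289 + 35)/1604 = 0.2020; vi–ts: (356 + 35)/1604 = 0.2438.
Expected DCO frequency = 0.2020 × 0.2438 ≈ 0.04925; observed = 35/1604 ≈ 0.02182.
Coefficient of coincidence = 0.02182/0.04925 ≈ 0.443; interference = 1 − 0.443 = 0.557.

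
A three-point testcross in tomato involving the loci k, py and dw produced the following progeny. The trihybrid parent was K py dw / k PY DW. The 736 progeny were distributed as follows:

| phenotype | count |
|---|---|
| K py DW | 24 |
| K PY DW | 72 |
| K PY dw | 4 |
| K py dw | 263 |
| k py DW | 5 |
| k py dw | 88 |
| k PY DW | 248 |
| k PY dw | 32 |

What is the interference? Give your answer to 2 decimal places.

0.40

The two rarest classes, K PY dw and k py DW, are the double crossovers. Comparing them with the parentals, only the py allele has switched, so py is the middle locus and the order is dw – py – k.
dw–py: (56 + 9)/736 = 0.0883; py–k: (160 + 9)/736 = 0.2296.
Expected DCO frequency = 0.0883 × 0.2296 ≈ 0.02027; observed = 9/736 ≈ 0.01223.
Coefficient of coincidence = 0.01223/0.02027 ≈ 0.60; interference = 1 − 0.60 = 0.40.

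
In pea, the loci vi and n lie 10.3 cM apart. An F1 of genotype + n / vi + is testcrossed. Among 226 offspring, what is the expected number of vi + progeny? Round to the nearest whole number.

101

A map distance of 10.3 cM corresponds to a recombination frequency of 0.103.
The F1 is + n / vi +, so vi + is a parental gamete class with expected frequency (1 − r)/2 = 0.897/2 = 0.4485.
Expected number = 0.4485 × 226 = 101.36 ≈ 101.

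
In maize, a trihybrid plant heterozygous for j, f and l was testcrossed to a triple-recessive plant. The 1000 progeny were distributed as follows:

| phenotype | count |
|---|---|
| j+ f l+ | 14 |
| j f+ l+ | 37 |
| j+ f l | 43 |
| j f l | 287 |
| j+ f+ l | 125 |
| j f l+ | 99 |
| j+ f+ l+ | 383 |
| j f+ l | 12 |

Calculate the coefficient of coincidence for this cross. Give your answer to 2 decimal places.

0.98

The two most frequent reciprocal classes, j+ f+ l+ and j f l, are the parental types, so the F1 was j+ f+ l+ / j f l.
The two rarest classes, j+ f l+ and j f+ l, are the double crossovers. Comparing them with the parentals, only the f allele has switched, so f is the middle locus and the order is l – f – j.
l–f: (224 + 26)/1000 = 0.2500; f–j: (80 + 26)/1000 = 0.1060.
Expected DCO frequency = 0.2500 × 0.1060 ≈ 0.02650; observed = 26/1000 ≈ 0.02600.
Coefficient of coincidence = 0.02600/0.02650 ≈ 0.98.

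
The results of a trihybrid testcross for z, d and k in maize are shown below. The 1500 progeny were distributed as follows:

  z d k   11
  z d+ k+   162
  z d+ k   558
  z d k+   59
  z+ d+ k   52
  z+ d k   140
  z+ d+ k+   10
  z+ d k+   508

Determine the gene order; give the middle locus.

d

The two most frequent reciprocal classes, z d+ k and z+ d k+, are the parental types, so the F1 was z d+ k / z+ d k+.
The two rarest classes, z d k and z+ d+ k+, are the double crossovers. Comparing them with the parentals, only the d allele has switched, so d is the middle locus and the order is z – d – k.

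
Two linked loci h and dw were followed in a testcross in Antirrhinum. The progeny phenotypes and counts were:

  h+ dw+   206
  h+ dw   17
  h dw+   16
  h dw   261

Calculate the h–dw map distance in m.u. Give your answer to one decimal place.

The two most frequent classes, h+ dw+ (206) and h dw (261), are the parental types, so the F1 was h+ dw+ / h dw.
The recombinant classes are h+ dw and h dw+: 17 + 16 = 33.
Recombination frequency = 33/500 = 0.0660 ≈ 6.6%, i.e. 6.6 m.u.

6.6 m.u.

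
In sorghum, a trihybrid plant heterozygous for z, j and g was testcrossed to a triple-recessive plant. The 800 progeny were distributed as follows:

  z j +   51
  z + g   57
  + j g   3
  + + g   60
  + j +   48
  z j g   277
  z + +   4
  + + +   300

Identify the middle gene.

z

The two most frequent reciprocal classes, z j g and + + +, are the parental types, so the F1 was z j g / + + +.
The two rarest classes, + j g and z + +, are the double crossovers. Comparing them with the parentals, only the z allele has switched, so z is the middle locus and the order is g – z – j.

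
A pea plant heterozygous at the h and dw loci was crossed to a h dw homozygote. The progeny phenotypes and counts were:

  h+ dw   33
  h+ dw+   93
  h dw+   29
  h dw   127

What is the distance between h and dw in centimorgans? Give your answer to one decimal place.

22.0 centimorgans

The two most frequent classes, h+ dw+ (93) and h dw (127), are the parental types, so the F1 was h+ dw+ / h dw.
The recombinant classes are h+ dw and h dw+: 33 + 29 = 62.
Recombination frequency = 62/282 = 0.2199 ≈ 22.0%, i.e. 22.0 centimorgans.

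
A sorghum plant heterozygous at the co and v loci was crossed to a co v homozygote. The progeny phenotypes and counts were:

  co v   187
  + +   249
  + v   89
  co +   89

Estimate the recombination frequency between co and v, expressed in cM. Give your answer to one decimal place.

29.0 cM

The two most frequent classes, + + (249) and co v (187), are the parental types, so the F1 was + + / co v.
The recombinant classes are + v and co +: 89 + 89 = 178.
Recombination frequency = 178/614 = 0.2899 ≈ 29.0%, i.e. 29.0 cM.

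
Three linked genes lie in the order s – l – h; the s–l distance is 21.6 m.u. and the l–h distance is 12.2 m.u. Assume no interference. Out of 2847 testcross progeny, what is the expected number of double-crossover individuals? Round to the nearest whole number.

Map distances give recombination frequencies of 0.216 and 0.122 for the two intervals.
With no interference, expected double-crossover frequency = 0.216 × 0.122 = 0.02635.
Expected number = 0.02635 × 2847 = 75.02 ≈ 75.

75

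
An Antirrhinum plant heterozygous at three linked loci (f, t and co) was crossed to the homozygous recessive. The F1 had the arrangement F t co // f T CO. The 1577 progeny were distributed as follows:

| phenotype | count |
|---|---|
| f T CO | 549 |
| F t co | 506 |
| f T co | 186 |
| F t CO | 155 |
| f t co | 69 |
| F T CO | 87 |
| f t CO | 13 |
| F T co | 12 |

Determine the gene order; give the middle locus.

t

The two rarest classes, F T co and f t CO, are the double crossovers. Comparing them with the parentals, only the t allele has switched, so t is the middle locus and the order is f – t – co.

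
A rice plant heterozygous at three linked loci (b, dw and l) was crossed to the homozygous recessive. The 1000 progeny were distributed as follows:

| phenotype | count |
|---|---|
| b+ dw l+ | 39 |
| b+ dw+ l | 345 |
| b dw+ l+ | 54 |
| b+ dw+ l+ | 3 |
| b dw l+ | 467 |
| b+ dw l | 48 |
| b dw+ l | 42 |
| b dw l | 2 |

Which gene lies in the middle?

The two most frequent reciprocal classes, b dw l+ and b+ dw+ l, are the parental types, so the F1 was b dw l+ / b+ dw+ l.
The two rarest classes, b dw l and b+ dw+ l+, are the double crossovers. Comparing them with the parentals, only the l allele has switched, so l is the middle locus and the order is dw – l – b.

l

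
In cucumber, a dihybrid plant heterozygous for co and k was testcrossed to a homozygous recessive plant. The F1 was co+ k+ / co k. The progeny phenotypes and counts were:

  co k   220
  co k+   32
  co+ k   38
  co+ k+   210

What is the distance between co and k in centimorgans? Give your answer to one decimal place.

14.0 centimorgans

The recombinant classes are co+ k and co k+: 38 + 32 = 70.
Recombination frequency = 70/500 = 0.1400 ≈ 14.0%, i.e. 14.0 centimorgans.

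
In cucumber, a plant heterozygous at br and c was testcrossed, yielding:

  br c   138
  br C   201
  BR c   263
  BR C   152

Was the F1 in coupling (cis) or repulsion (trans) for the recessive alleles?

The two most frequent classes are BR c (263) and br C (201); these are the parental (non-recombinant) types.
So the F1 carried BR c on one chromosome and br C on the other — the recessive alleles are on opposite chromosomes (trans / repulsion).

trans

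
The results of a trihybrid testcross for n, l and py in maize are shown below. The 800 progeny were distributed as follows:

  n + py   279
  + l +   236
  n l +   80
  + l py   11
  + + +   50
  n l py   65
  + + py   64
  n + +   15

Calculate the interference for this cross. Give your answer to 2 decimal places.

0.13

The two most frequent reciprocal classes, + l + and n + py, are the parental types, so the F1 was + l + / n + py.
The two rarest classes, + l py and n + +, are the double crossovers. Comparing them with the parentals, only the py allele has switched, so py is the middle locus and the order is l – py – n.
l–py: (115 + 26)/800 = 0.1762; py–n: (144 + 26)/800 = 0.2125.
Expected DCO frequency = 0.1762 × 0.2125 ≈ 0.03744; observed = 26/800 ≈ 0.03250.
Coefficient of coincidence = 0.03250/0.03744 ≈ 0.87; interference = 1 − 0.87 = 0.13.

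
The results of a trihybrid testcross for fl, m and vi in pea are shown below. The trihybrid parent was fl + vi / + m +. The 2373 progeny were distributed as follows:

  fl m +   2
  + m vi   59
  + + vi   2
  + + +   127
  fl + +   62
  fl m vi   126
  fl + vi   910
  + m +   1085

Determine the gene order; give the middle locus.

fl

The two rarest classes, + + vi and fl m +, are the double crossovers. Comparing them with the parentals, only the fl allele has switched, so fl is the middle locus and the order is m – fl – vi.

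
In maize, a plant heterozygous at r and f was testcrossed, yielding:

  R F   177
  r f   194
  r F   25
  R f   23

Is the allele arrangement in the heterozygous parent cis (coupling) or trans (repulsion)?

The two most frequent classes are R F (177) and r f (194); these are the parental (non-recombinant) types.
So the F1 carried R F on one chromosome and r f on the other — the recessive alleles are on the same chromosome (cis / coupling).

cis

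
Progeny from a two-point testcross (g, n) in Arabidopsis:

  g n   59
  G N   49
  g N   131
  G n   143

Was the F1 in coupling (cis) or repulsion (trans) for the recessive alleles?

The two most frequent classes are G n (143) and g N (131); these are the parental (non-recombinant) types.
So the F1 carried G n on one chromosome and g N on the other — the recessive alleles are on opposite chromosomes (trans / repulsion).

trans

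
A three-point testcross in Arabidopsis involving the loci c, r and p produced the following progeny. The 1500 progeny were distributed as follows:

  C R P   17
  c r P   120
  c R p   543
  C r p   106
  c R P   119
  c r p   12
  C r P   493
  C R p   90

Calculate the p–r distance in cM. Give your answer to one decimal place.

16.9 cM

The two most frequent reciprocal classes, C r P and c R p, are the parental types, so the F1 was C r P / c R p.
The two rarest classes, C R P and c r p, are the double crossovers. Comparing them with the parentals, only the r allele has switched, so r is the middle locus and the order is c – r – p.
Crossovers in the r–p interval produce the single-crossover classes C r p and c R P (106 + 119 = 225) plus the double crossovers (29).
RF(r–p) = (225 + 29) / 1500 = 254/1500 = 0.1693 → 16.9 cM.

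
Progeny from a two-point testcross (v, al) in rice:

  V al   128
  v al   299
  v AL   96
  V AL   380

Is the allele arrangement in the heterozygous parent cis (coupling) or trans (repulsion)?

The two most frequent classes are V AL (380) and v al (299); these are the parental (non-recombinant) types.
So the F1 carried V AL on one chromosome and v al on the other — the recessive alleles are on the same chromosome (cis / coupling).

cis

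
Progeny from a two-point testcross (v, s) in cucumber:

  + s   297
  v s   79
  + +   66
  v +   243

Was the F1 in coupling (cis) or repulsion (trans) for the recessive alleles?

The two most frequent classes are + s (297) and v + (243); these are the parental (non-recombinant) types.
So the F1 carried + s on one chromosome and v + on the other — the recessive alleles are on opposite chromosomes (trans / repulsion).

trans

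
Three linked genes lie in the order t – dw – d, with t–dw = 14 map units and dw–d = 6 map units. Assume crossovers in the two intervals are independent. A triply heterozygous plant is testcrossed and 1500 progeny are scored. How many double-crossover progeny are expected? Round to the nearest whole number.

13

Map distances give recombination frequencies of 0.140 and 0.060 for the two intervals.
With no interference, expected double-crossover frequency = 0.140 × 0.060 = 0.00840.
Expected number = 0.00840 × 1500 = 12.60 ≈ 13.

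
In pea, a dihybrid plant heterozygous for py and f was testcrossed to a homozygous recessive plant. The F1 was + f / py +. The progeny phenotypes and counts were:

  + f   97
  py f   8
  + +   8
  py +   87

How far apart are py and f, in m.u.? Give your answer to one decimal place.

The recombinant classes are + + and py f: 8 + 8 = 16.
Recombination frequency = 16/200 = 0.0800 ≈ 8.0%, i.e. 8.0 m.u.

8.0 m.u.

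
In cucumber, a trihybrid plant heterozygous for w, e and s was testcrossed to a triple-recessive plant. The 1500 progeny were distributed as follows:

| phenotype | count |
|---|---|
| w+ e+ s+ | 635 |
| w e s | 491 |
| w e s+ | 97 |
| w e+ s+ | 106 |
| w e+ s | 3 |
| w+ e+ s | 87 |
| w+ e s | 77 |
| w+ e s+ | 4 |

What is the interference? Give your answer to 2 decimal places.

0.71

The two most frequent reciprocal classes, w+ e+ s+ and w e s, are the parental types, so the F1 was w+ e+ s+ / w e s.
The two rarest classes, w+ e s+ and w e+ s, are the double crossovers. Comparing them with the parentals, only the e allele has switched, so e is the middle locus and the order is w – e – s.
w–e: (183 + 7)/1500 = 0.1267; e–s: (184 + 7)/1500 = 0.1273.
Expected DCO frequency = 0.1267 × 0.1273 ≈ 0.01613; observed = 7/1500 ≈ 0.00467.
Coefficient of coincidence = 0.00467/0.01613 ≈ 0.29; interference = 1 − 0.29 = 0.71.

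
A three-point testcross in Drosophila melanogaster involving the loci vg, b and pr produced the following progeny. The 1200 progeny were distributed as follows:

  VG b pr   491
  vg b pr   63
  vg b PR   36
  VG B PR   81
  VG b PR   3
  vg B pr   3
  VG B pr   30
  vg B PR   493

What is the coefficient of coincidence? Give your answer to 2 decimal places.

The two most frequent reciprocal classes, VG b pr and vg B PR, are the parental types, so the F1 was VG b pr / vg B PR.
The two rarest classes, VG b PR and vg B pr, are the double crossovers. Comparing them with the parentals, only the pr allele has switched, so pr is the middle locus and the order is vg – pr – b.
vg–pr: (144 + 6)/1200 = 0.1250; pr–b: (66 + 6)/1200 = 0.0600.
Expected DCO frequency = 0.1250 × 0.0600 ≈ 0.00750; observed = 6/1200 ≈ 0.00500.
Coefficient of coincidence = 0.00500/0.00750 ≈ 0.67.

0.67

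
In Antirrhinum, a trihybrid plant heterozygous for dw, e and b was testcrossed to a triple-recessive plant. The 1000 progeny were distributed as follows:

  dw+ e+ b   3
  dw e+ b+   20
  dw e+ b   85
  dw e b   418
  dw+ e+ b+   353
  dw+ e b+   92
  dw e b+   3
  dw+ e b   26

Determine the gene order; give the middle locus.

b

The two most frequent reciprocal classes, dw e b and dw+ e+ b+, are the parental types, so the F1 was dw e b / dw+ e+ b+.
The two rarest classes, dw e b+ and dw+ e+ b, are the double crossovers. Comparing them with the parentals, only the b allele has switched, so b is the middle locus and the order is e – b – dw.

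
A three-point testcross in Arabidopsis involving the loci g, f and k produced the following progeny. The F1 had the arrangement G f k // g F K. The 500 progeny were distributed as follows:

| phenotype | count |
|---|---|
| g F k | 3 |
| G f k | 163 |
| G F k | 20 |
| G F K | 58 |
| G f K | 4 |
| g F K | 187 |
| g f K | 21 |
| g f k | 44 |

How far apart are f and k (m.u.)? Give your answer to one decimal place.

9.6 m.u.

The two rarest classes, G f K and g F k, are the double crossovers. Comparing them with the parentals, only the k allele has switched, so k is the middle locus and the order is f – k – g.
Crossovers in the f–k interval produce the single-crossover classes G F k and g f K (20 + 21 = 41) plus the double crossovers (7).
RF(f–k) = (41 + 7) / 500 = 48/500 = 0.0960 → 9.6 m.u.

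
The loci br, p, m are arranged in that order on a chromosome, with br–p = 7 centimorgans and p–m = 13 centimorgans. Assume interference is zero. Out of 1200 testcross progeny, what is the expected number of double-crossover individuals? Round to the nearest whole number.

Map distances give recombination frequencies of 0.070 and 0.130 for the two intervals.
With no interference, expected double-crossover frequency = 0.070 × 0.130 = 0.00910.
Expected number = 0.00910 × 1200 = 10.92 ≈ 11.

11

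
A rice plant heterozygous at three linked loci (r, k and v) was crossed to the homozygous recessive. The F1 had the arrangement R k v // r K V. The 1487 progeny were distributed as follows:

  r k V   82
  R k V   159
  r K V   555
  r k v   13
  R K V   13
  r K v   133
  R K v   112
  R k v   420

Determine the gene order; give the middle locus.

The two rarest classes, r k v and R K V, are the double crossovers. Comparing them with the parentals, only the r allele has switched, so r is the middle locus and the order is k – r – v.

r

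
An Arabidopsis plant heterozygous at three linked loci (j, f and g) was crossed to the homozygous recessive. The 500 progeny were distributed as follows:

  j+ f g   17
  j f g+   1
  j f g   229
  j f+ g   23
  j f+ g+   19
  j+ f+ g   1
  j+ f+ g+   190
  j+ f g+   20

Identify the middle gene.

The two most frequent reciprocal classes, j+ f+ g+ and j f g, are the parental types, so the F1 was j+ f+ g+ / j f g.
The two rarest classes, j+ f+ g and j f g+, are the double crossovers. Comparing them with the parentals, only the g allele has switched, so g is the middle locus and the order is f – g – j.

g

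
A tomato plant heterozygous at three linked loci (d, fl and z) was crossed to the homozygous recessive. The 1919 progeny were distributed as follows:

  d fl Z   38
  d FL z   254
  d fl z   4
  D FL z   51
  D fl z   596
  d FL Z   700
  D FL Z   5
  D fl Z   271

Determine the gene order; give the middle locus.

d

The two most frequent reciprocal classes, D fl z and d FL Z, are the parental types, so the F1 was D fl z / d FL Z.
The two rarest classes, d fl z and D FL Z, are the double crossovers. Comparing them with the parentals, only the d allele has switched, so d is the middle locus and the order is fl – d – z.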